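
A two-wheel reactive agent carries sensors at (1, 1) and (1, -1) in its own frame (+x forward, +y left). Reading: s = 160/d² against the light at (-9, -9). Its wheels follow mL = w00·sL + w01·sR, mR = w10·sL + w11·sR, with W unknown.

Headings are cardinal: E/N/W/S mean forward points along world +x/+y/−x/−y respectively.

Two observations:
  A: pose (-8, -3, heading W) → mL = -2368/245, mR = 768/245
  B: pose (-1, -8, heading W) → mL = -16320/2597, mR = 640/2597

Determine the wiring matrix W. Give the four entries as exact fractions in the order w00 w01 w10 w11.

obs A: pose=(-8,-3,W) → sL=32/5, sR=160/49, mL=-2368/245, mR=768/245
obs B: pose=(-1,-8,W) → sL=160/49, sR=160/53, mL=-16320/2597, mR=640/2597
sensor matrix S = [[32/5, 160/49], [160/49, 160/53]]; det S = 1101824/127253
solve [mL_A; mL_B] = S·[w00; w01] and [mR_A; mR_B] = S·[w10; w11]:
  w00 = -1, w01 = -1, w10 = 1, w11 = -1

-1 -1 1 -1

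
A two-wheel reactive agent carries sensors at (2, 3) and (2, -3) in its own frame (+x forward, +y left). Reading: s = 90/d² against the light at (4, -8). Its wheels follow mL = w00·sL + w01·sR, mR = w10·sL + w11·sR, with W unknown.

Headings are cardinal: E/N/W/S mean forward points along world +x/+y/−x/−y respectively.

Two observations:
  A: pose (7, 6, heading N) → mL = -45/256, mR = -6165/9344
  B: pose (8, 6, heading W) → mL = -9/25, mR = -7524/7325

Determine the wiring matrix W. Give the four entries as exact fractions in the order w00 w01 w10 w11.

-1/2 0 -1 -1

obs A: pose=(7,6,N) → sL=45/128, sR=45/146, mL=-45/256, mR=-6165/9344
obs B: pose=(8,6,W) → sL=18/25, sR=90/293, mL=-9/25, mR=-7524/7325
sensor matrix S = [[45/128, 45/146], [18/25, 90/293]]; det S = -779787/6844480
solve [mL_A; mL_B] = S·[w00; w01] and [mR_A; mR_B] = S·[w10; w11]:
  w00 = -1/2, w01 = 0, w10 = -1, w11 = -1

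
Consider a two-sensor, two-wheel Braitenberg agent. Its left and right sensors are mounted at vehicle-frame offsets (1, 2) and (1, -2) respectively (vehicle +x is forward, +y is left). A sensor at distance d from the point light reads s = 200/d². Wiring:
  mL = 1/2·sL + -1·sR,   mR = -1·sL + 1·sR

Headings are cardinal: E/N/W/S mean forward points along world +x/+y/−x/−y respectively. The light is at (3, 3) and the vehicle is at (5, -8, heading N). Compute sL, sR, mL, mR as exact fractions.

left sensor world pos  = (3, -7); dL² = 100
right sensor world pos = (7, -7); dR² = 116
sL = 200/100 = 2
sR = 200/116 = 50/29
mL = 1/2·sL + -1·sR = -21/29
mR = -1·sL + 1·sR = -8/29

2 50/29 -21/29 -8/29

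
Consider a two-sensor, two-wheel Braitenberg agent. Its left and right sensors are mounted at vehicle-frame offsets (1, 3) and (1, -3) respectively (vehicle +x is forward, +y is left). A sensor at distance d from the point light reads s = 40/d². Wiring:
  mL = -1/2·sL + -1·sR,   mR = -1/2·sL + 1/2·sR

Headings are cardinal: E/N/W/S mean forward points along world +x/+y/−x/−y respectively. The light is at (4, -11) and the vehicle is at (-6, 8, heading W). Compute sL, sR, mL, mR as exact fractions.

40/377 8/121 -5436/45617 -912/45617

left sensor world pos  = (-7, 5); dL² = 377
right sensor world pos = (-7, 11); dR² = 605
sL = 40/377 = 40/377
sR = 40/605 = 8/121
mL = -1/2·sL + -1·sR = -5436/45617
mR = -1/2·sL + 1/2·sR = -912/45617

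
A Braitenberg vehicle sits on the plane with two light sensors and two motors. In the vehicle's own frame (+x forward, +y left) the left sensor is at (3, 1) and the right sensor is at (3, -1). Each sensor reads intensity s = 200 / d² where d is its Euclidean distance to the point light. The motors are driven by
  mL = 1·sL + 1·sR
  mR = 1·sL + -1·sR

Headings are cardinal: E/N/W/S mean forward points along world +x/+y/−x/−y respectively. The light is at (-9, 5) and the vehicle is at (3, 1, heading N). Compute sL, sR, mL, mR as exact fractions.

100/61 20/17 2920/1037 480/1037

left sensor world pos  = (2, 4); dL² = 122
right sensor world pos = (4, 4); dR² = 170
sL = 200/122 = 100/61
sR = 200/170 = 20/17
mL = 1·sL + 1·sR = 2920/1037
mR = 1·sL + -1·sR = 480/1037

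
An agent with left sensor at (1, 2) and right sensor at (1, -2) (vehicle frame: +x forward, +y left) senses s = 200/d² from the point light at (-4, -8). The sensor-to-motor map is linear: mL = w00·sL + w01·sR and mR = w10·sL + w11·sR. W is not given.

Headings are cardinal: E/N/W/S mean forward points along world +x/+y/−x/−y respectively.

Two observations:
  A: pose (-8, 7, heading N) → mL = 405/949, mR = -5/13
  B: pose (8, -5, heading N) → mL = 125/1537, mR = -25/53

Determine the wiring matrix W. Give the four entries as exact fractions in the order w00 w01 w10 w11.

obs A: pose=(-8,7,N) → sL=50/73, sR=10/13, mL=405/949, mR=-5/13
obs B: pose=(8,-5,N) → sL=50/29, sR=50/53, mL=125/1537, mR=-25/53
sensor matrix S = [[50/73, 10/13], [50/29, 50/53]]; det S = -992000/1458613
solve [mL_A; mL_B] = S·[w00; w01] and [mR_A; mR_B] = S·[w10; w11]:
  w00 = -1/2, w01 = 1, w10 = 0, w11 = -1/2

-1/2 1 0 -1/2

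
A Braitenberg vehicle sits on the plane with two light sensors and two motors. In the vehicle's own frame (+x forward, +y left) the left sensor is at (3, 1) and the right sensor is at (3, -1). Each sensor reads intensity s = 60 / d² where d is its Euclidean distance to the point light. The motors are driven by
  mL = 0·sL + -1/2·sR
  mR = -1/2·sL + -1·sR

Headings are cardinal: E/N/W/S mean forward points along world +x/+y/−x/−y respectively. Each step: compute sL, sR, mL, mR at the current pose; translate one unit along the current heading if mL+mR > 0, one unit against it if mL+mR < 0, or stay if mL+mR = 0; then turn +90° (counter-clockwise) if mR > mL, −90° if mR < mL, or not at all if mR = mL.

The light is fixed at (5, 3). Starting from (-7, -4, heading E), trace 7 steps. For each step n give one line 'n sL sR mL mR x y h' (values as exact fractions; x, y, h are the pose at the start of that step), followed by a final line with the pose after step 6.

0 20/39 12/29 -6/29 -758/1131 -7 -4 E
1 15/61 15/74 -15/148 -735/2257 -8 -4 S
2 12/61 60/281 -30/281 -5346/17141 -8 -3 W
3 30/89 6/13 -3/13 -729/1157 -7 -3 N
4 20/39 12/29 -6/29 -758/1131 -7 -4 E
5 15/61 15/74 -15/148 -735/2257 -8 -4 S
6 12/61 60/281 -30/281 -5346/17141 -8 -3 W
final -7 -3 N

n=0: pose=(-7,-4,E); sL=20/39, sR=12/29; mL=-6/29, mR=-758/1131; mL+mR=-992/1131 → advance -1; mR−mL=-524/1131 → turn -1·90°
n=1: pose=(-8,-4,S); sL=15/61, sR=15/74; mL=-15/148, mR=-735/2257; mL+mR=-3855/9028 → advance -1; mR−mL=-2025/9028 → turn -1·90°
n=2: pose=(-8,-3,W); sL=12/61, sR=60/281; mL=-30/281, mR=-5346/17141; mL+mR=-7176/17141 → advance -1; mR−mL=-3516/17141 → turn -1·90°
n=3: pose=(-7,-3,N); sL=30/89, sR=6/13; mL=-3/13, mR=-729/1157; mL+mR=-996/1157 → advance -1; mR−mL=-462/1157 → turn -1·90°
n=4: pose=(-7,-4,E); sL=20/39, sR=12/29; mL=-6/29, mR=-758/1131; mL+mR=-992/1131 → advance -1; mR−mL=-524/1131 → turn -1·90°
n=5: pose=(-8,-4,S); sL=15/61, sR=15/74; mL=-15/148, mR=-735/2257; mL+mR=-3855/9028 → advance -1; mR−mL=-2025/9028 → turn -1·90°
n=6: pose=(-8,-3,W); sL=12/61, sR=60/281; mL=-30/281, mR=-5346/17141; mL+mR=-7176/17141 → advance -1; mR−mL=-3516/17141 → turn -1·90°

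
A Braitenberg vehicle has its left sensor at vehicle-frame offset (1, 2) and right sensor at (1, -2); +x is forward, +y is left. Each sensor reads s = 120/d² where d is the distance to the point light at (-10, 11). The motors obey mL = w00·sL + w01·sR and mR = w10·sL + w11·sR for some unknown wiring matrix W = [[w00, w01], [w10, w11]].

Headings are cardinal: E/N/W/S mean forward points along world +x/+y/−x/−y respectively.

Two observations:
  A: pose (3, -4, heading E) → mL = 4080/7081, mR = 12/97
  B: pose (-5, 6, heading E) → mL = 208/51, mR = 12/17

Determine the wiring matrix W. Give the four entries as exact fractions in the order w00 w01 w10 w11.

obs A: pose=(3,-4,E) → sL=24/73, sR=24/97, mL=4080/7081, mR=12/97
obs B: pose=(-5,6,E) → sL=8/3, sR=24/17, mL=208/51, mR=12/17
sensor matrix S = [[24/73, 24/97], [8/3, 24/17]]; det S = -23552/120377
solve [mL_A; mL_B] = S·[w00; w01] and [mR_A; mR_B] = S·[w10; w11]:
  w00 = 1, w01 = 1, w10 = 0, w11 = 1/2

1 1 0 1/2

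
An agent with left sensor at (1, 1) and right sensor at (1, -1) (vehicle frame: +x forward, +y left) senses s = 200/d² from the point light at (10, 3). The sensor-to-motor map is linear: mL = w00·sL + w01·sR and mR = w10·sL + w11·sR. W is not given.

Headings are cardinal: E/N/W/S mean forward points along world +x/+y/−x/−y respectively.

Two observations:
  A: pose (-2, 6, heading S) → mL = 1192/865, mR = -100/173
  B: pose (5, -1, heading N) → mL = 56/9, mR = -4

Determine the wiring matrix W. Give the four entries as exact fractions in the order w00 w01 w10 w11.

obs A: pose=(-2,6,S) → sL=8/5, sR=200/173, mL=1192/865, mR=-100/173
obs B: pose=(5,-1,N) → sL=40/9, sR=8, mL=56/9, mR=-4
sensor matrix S = [[8/5, 200/173], [40/9, 8]]; det S = 59648/7785
solve [mL_A; mL_B] = S·[w00; w01] and [mR_A; mR_B] = S·[w10; w11]:
  w00 = 1/2, w01 = 1/2, w10 = 0, w11 = -1/2

1/2 1/2 0 -1/2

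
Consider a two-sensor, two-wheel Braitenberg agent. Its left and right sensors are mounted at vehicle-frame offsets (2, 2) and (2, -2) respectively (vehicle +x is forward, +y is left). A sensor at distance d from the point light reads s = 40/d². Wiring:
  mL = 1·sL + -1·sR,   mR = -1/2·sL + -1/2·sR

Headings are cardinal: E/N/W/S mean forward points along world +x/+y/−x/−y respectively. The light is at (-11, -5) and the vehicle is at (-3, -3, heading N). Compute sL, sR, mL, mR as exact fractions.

10/13 10/29 160/377 -210/377

left sensor world pos  = (-5, -1); dL² = 52
right sensor world pos = (-1, -1); dR² = 116
sL = 40/52 = 10/13
sR = 40/116 = 10/29
mL = 1·sL + -1·sR = 160/377
mR = -1/2·sL + -1/2·sR = -210/377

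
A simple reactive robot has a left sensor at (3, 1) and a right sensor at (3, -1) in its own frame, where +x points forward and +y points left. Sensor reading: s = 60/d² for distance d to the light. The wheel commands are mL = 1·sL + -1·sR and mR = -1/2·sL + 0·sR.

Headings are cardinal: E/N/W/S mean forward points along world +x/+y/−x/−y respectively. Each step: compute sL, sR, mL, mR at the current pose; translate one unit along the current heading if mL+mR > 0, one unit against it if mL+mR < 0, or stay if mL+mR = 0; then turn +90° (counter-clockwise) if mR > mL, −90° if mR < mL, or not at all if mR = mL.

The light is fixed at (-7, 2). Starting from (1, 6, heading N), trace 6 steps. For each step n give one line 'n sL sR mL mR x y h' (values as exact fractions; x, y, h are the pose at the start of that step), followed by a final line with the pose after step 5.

0 30/49 6/13 96/637 -15/49 1 6 N
1 60/137 12/25 -144/3425 -30/137 1 5 E
2 15/16 5/3 -35/48 -15/32 0 5 S
3 12/25 60/109 -192/2725 -6/25 0 6 E
4 6/5 30/13 -72/65 -3/5 -1 6 S
5 20/39 60/97 -400/3783 -10/39 -1 7 E
final -2 7 S

n=0: pose=(1,6,N); sL=30/49, sR=6/13; mL=96/637, mR=-15/49; mL+mR=-99/637 → advance -1; mR−mL=-291/637 → turn -1·90°
n=1: pose=(1,5,E); sL=60/137, sR=12/25; mL=-144/3425, mR=-30/137; mL+mR=-894/3425 → advance -1; mR−mL=-606/3425 → turn -1·90°
n=2: pose=(0,5,S); sL=15/16, sR=5/3; mL=-35/48, mR=-15/32; mL+mR=-115/96 → advance -1; mR−mL=25/96 → turn +1·90°
n=3: pose=(0,6,E); sL=12/25, sR=60/109; mL=-192/2725, mR=-6/25; mL+mR=-846/2725 → advance -1; mR−mL=-462/2725 → turn -1·90°
n=4: pose=(-1,6,S); sL=6/5, sR=30/13; mL=-72/65, mR=-3/5; mL+mR=-111/65 → advance -1; mR−mL=33/65 → turn +1·90°
n=5: pose=(-1,7,E); sL=20/39, sR=60/97; mL=-400/3783, mR=-10/39; mL+mR=-1370/3783 → advance -1; mR−mL=-190/1261 → turn -1·90°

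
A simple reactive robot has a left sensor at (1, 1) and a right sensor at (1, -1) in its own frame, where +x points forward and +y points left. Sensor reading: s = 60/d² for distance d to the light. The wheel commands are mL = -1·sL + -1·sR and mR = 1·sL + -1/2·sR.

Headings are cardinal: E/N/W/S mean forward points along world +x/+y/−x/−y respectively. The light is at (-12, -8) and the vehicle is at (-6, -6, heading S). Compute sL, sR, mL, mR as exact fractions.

6/5 30/13 -228/65 3/65

left sensor world pos  = (-5, -7); dL² = 50
right sensor world pos = (-7, -7); dR² = 26
sL = 60/50 = 6/5
sR = 60/26 = 30/13
mL = -1·sL + -1·sR = -228/65
mR = 1·sL + -1/2·sR = 3/65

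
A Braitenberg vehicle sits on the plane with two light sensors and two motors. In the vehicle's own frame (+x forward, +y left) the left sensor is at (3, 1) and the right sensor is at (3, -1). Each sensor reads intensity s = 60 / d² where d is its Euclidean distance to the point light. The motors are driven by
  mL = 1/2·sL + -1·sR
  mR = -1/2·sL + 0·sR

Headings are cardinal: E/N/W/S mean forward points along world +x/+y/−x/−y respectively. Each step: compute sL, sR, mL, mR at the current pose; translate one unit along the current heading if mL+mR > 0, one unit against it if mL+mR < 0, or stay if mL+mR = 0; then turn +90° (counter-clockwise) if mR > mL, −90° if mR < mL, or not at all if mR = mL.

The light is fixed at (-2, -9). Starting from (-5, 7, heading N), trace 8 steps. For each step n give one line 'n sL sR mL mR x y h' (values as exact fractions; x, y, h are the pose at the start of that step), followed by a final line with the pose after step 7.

0 60/377 12/73 -2334/27521 -30/377 -5 7 N
1 15/58 15/73 -645/8468 -15/116 -5 6 W
2 20/111 12/65 -682/7215 -10/111 -4 6 N
3 30/97 6/25 -207/2425 -15/97 -4 5 W
4 60/293 60/289 -8910/84677 -30/293 -3 5 N
5 3/8 15/53 -81/848 -3/16 -3 4 W
6 60/257 60/257 -30/257 -30/257 -2 4 N
7 30/113 30/113 -15/113 -15/113 -2 3 N
final -2 2 N

n=0: pose=(-5,7,N); sL=60/377, sR=12/73; mL=-2334/27521, mR=-30/377; mL+mR=-12/73 → advance -1; mR−mL=144/27521 → turn +1·90°
n=1: pose=(-5,6,W); sL=15/58, sR=15/73; mL=-645/8468, mR=-15/116; mL+mR=-15/73 → advance -1; mR−mL=-225/4234 → turn -1·90°
n=2: pose=(-4,6,N); sL=20/111, sR=12/65; mL=-682/7215, mR=-10/111; mL+mR=-12/65 → advance -1; mR−mL=32/7215 → turn +1·90°
n=3: pose=(-4,5,W); sL=30/97, sR=6/25; mL=-207/2425, mR=-15/97; mL+mR=-6/25 → advance -1; mR−mL=-168/2425 → turn -1·90°
n=4: pose=(-3,5,N); sL=60/293, sR=60/289; mL=-8910/84677, mR=-30/293; mL+mR=-60/289 → advance -1; mR−mL=240/84677 → turn +1·90°
n=5: pose=(-3,4,W); sL=3/8, sR=15/53; mL=-81/848, mR=-3/16; mL+mR=-15/53 → advance -1; mR−mL=-39/424 → turn -1·90°
n=6: pose=(-2,4,N); sL=60/257, sR=60/257; mL=-30/257, mR=-30/257; mL+mR=-60/257 → advance -1; mR−mL=0 → turn +0·90°
n=7: pose=(-2,3,N); sL=30/113, sR=30/113; mL=-15/113, mR=-15/113; mL+mR=-30/113 → advance -1; mR−mL=0 → turn +0·90°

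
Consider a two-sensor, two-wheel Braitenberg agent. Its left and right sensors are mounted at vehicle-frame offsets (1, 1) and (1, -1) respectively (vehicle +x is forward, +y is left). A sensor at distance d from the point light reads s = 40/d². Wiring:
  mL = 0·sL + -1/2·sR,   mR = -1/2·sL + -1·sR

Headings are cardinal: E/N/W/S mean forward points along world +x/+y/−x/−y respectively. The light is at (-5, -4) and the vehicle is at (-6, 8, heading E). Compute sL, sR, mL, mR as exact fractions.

40/169 40/121 -20/121 -9180/20449

left sensor world pos  = (-5, 9); dL² = 169
right sensor world pos = (-5, 7); dR² = 121
sL = 40/169 = 40/169
sR = 40/121 = 40/121
mL = 0·sL + -1/2·sR = -20/121
mR = -1/2·sL + -1·sR = -9180/20449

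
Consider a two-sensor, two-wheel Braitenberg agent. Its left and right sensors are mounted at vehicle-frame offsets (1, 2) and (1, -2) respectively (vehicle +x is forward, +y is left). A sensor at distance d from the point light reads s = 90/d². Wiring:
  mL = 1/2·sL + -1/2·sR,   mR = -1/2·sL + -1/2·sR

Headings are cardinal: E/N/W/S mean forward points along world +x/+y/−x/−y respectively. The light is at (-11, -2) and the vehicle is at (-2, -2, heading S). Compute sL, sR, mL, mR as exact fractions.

45/61 9/5 -162/305 -387/305

left sensor world pos  = (0, -3); dL² = 122
right sensor world pos = (-4, -3); dR² = 50
sL = 90/122 = 45/61
sR = 90/50 = 9/5
mL = 1/2·sL + -1/2·sR = -162/305
mR = -1/2·sL + -1/2·sR = -387/305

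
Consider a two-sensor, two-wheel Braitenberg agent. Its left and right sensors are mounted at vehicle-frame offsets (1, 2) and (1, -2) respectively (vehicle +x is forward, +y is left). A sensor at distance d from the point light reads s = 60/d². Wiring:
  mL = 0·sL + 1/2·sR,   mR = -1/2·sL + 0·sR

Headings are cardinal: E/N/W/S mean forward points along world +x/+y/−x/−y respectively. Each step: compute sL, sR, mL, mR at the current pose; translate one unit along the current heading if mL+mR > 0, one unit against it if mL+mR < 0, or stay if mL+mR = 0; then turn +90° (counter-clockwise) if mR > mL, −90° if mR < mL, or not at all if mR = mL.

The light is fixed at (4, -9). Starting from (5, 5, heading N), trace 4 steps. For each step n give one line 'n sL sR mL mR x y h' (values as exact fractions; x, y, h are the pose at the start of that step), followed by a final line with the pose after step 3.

0 30/113 10/39 5/39 -15/113 5 5 N
1 60/229 12/25 6/25 -30/229 5 4 E
2 3/8 5/12 5/24 -3/16 6 4 S
3 60/101 60/197 30/197 -30/101 6 3 W
final 7 3 N

n=0: pose=(5,5,N); sL=30/113, sR=10/39; mL=5/39, mR=-15/113; mL+mR=-20/4407 → advance -1; mR−mL=-1150/4407 → turn -1·90°
n=1: pose=(5,4,E); sL=60/229, sR=12/25; mL=6/25, mR=-30/229; mL+mR=624/5725 → advance +1; mR−mL=-2124/5725 → turn -1·90°
n=2: pose=(6,4,S); sL=3/8, sR=5/12; mL=5/24, mR=-3/16; mL+mR=1/48 → advance +1; mR−mL=-19/48 → turn -1·90°
n=3: pose=(6,3,W); sL=60/101, sR=60/197; mL=30/197, mR=-30/101; mL+mR=-2880/19897 → advance -1; mR−mL=-8940/19897 → turn -1·90°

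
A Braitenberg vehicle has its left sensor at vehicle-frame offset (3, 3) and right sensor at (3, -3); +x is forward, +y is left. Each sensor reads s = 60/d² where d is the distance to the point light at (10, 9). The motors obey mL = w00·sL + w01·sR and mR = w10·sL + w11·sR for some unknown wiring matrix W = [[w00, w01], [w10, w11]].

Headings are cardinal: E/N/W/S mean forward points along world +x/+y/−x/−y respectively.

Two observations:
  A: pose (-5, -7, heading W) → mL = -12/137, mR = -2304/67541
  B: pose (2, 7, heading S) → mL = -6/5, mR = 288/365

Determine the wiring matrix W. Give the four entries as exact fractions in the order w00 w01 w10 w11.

-1 0 1 -1

obs A: pose=(-5,-7,W) → sL=12/137, sR=60/493, mL=-12/137, mR=-2304/67541
obs B: pose=(2,7,S) → sL=6/5, sR=30/73, mL=-6/5, mR=288/365
sensor matrix S = [[12/137, 60/493], [6/5, 30/73]]; det S = -542592/4930493
solve [mL_A; mL_B] = S·[w00; w01] and [mR_A; mR_B] = S·[w10; w11]:
  w00 = -1, w01 = 0, w10 = 1, w11 = -1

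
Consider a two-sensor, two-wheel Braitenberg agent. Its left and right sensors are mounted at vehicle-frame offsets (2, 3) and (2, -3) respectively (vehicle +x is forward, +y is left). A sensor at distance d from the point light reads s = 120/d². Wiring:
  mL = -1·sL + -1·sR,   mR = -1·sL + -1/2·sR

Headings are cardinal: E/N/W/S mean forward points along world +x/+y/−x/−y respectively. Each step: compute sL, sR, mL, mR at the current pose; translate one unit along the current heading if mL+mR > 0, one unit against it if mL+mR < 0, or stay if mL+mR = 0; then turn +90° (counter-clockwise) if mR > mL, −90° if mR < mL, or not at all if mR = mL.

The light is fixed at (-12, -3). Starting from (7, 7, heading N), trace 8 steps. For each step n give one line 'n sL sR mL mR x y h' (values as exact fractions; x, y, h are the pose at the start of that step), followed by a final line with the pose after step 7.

n=0: pose=(7,7,N); sL=3/10, sR=30/157; mL=-771/1570, mR=-621/1570; mL+mR=-696/785 → advance -1; mR−mL=15/157 → turn +1·90°
n=1: pose=(7,6,W); sL=24/65, sR=120/433; mL=-18192/28145, mR=-14292/28145; mL+mR=-32484/28145 → advance -1; mR−mL=60/433 → turn +1·90°
n=2: pose=(8,6,S); sL=60/289, sR=60/169; mL=-27480/48841, mR=-18810/48841; mL+mR=-46290/48841 → advance -1; mR−mL=30/169 → turn +1·90°
n=3: pose=(8,7,E); sL=120/653, sR=120/533; mL=-142320/348049, mR=-103140/348049; mL+mR=-245460/348049 → advance -1; mR−mL=60/533 → turn +1·90°
n=4: pose=(7,7,N); sL=3/10, sR=30/157; mL=-771/1570, mR=-621/1570; mL+mR=-696/785 → advance -1; mR−mL=15/157 → turn +1·90°
n=5: pose=(7,6,W); sL=24/65, sR=120/433; mL=-18192/28145, mR=-14292/28145; mL+mR=-32484/28145 → advance -1; mR−mL=60/433 → turn +1·90°
n=6: pose=(8,6,S); sL=60/289, sR=60/169; mL=-27480/48841, mR=-18810/48841; mL+mR=-46290/48841 → advance -1; mR−mL=30/169 → turn +1·90°
n=7: pose=(8,7,E); sL=120/653, sR=120/533; mL=-142320/348049, mR=-103140/348049; mL+mR=-245460/348049 → advance -1; mR−mL=60/533 → turn +1·90°

0 3/10 30/157 -771/1570 -621/1570 7 7 N
1 24/65 120/433 -18192/28145 -14292/28145 7 6 W
2 60/289 60/169 -27480/48841 -18810/48841 8 6 S
3 120/653 120/533 -142320/348049 -103140/348049 8 7 E
4 3/10 30/157 -771/1570 -621/1570 7 7 N
5 24/65 120/433 -18192/28145 -14292/28145 7 6 W
6 60/289 60/169 -27480/48841 -18810/48841 8 6 S
7 120/653 120/533 -142320/348049 -103140/348049 8 7 E
final 7 7 N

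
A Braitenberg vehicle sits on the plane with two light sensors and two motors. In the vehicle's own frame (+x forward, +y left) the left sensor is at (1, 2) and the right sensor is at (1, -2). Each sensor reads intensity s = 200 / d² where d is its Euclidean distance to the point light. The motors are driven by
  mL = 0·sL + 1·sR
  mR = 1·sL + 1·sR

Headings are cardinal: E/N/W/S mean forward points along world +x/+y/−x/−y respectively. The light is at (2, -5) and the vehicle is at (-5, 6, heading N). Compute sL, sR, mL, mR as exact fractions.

left sensor world pos  = (-7, 7); dL² = 225
right sensor world pos = (-3, 7); dR² = 169
sL = 200/225 = 8/9
sR = 200/169 = 200/169
mL = 0·sL + 1·sR = 200/169
mR = 1·sL + 1·sR = 3152/1521

8/9 200/169 200/169 3152/1521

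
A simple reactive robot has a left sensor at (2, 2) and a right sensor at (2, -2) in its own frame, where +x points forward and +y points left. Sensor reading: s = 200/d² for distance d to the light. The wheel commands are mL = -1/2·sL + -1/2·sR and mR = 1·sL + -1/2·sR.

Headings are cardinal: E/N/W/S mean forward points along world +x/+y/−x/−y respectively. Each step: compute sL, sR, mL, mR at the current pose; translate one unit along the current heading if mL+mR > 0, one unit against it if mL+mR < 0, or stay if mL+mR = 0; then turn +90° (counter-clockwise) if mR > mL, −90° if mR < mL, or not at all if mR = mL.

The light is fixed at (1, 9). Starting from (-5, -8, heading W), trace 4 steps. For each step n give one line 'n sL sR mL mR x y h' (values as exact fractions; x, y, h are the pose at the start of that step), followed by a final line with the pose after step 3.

n=0: pose=(-5,-8,W); sL=8/17, sR=200/289; mL=-168/289, mR=36/289; mL+mR=-132/289 → advance -1; mR−mL=12/17 → turn +1·90°
n=1: pose=(-4,-8,S); sL=20/37, sR=20/41; mL=-780/1517, mR=450/1517; mL+mR=-330/1517 → advance -1; mR−mL=30/37 → turn +1·90°
n=2: pose=(-4,-7,E); sL=40/41, sR=200/333; mL=-10760/13653, mR=9220/13653; mL+mR=-1540/13653 → advance -1; mR−mL=60/41 → turn +1·90°
n=3: pose=(-5,-7,N); sL=10/13, sR=50/53; mL=-590/689, mR=205/689; mL+mR=-385/689 → advance -1; mR−mL=15/13 → turn +1·90°

0 8/17 200/289 -168/289 36/289 -5 -8 W
1 20/37 20/41 -780/1517 450/1517 -4 -8 S
2 40/41 200/333 -10760/13653 9220/13653 -4 -7 E
3 10/13 50/53 -590/689 205/689 -5 -7 N
final -5 -8 W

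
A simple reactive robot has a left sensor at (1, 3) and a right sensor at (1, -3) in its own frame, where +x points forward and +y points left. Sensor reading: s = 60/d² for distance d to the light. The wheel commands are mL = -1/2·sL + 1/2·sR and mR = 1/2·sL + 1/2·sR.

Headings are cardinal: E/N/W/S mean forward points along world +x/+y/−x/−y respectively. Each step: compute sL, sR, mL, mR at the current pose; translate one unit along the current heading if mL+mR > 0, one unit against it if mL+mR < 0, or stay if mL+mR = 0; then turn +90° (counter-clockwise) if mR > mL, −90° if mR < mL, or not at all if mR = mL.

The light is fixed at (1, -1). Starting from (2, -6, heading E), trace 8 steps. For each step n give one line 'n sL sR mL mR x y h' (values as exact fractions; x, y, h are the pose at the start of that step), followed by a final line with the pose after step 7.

0 15/2 15/17 -225/68 285/68 2 -6 E
1 60/17 60/41 -720/697 1740/697 3 -6 N
2 6/5 30 72/5 78/5 3 -5 W
3 60/41 60/29 360/1189 2100/1189 2 -5 S
4 15/2 15/17 -225/68 285/68 2 -6 E
5 60/17 60/41 -720/697 1740/697 3 -6 N
6 6/5 30 72/5 78/5 3 -5 W
7 60/41 60/29 360/1189 2100/1189 2 -5 S
final 2 -6 E

n=0: pose=(2,-6,E); sL=15/2, sR=15/17; mL=-225/68, mR=285/68; mL+mR=15/17 → advance +1; mR−mL=15/2 → turn +1·90°
n=1: pose=(3,-6,N); sL=60/17, sR=60/41; mL=-720/697, mR=1740/697; mL+mR=60/41 → advance +1; mR−mL=60/17 → turn +1·90°
n=2: pose=(3,-5,W); sL=6/5, sR=30; mL=72/5, mR=78/5; mL+mR=30 → advance +1; mR−mL=6/5 → turn +1·90°
n=3: pose=(2,-5,S); sL=60/41, sR=60/29; mL=360/1189, mR=2100/1189; mL+mR=60/29 → advance +1; mR−mL=60/41 → turn +1·90°
n=4: pose=(2,-6,E); sL=15/2, sR=15/17; mL=-225/68, mR=285/68; mL+mR=15/17 → advance +1; mR−mL=15/2 → turn +1·90°
n=5: pose=(3,-6,N); sL=60/17, sR=60/41; mL=-720/697, mR=1740/697; mL+mR=60/41 → advance +1; mR−mL=60/17 → turn +1·90°
n=6: pose=(3,-5,W); sL=6/5, sR=30; mL=72/5, mR=78/5; mL+mR=30 → advance +1; mR−mL=6/5 → turn +1·90°
n=7: pose=(2,-5,S); sL=60/41, sR=60/29; mL=360/1189, mR=2100/1189; mL+mR=60/29 → advance +1; mR−mL=60/41 → turn +1·90°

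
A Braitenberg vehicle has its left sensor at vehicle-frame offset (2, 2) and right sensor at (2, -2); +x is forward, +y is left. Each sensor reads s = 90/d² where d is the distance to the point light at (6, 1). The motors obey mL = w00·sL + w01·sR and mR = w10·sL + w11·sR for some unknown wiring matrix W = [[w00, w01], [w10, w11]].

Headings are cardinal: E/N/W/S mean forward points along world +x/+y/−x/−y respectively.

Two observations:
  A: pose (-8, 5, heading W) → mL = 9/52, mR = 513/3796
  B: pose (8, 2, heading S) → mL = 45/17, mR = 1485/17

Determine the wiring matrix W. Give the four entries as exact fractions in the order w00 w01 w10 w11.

obs A: pose=(-8,5,W) → sL=9/26, sR=45/146, mL=9/52, mR=513/3796
obs B: pose=(8,2,S) → sL=90/17, sR=90, mL=45/17, mR=1485/17
sensor matrix S = [[9/26, 45/146], [90/17, 90]]; det S = 476280/16133
solve [mL_A; mL_B] = S·[w00; w01] and [mR_A; mR_B] = S·[w10; w11]:
  w00 = 1/2, w01 = 0, w10 = -1/2, w11 = 1

1/2 0 -1/2 1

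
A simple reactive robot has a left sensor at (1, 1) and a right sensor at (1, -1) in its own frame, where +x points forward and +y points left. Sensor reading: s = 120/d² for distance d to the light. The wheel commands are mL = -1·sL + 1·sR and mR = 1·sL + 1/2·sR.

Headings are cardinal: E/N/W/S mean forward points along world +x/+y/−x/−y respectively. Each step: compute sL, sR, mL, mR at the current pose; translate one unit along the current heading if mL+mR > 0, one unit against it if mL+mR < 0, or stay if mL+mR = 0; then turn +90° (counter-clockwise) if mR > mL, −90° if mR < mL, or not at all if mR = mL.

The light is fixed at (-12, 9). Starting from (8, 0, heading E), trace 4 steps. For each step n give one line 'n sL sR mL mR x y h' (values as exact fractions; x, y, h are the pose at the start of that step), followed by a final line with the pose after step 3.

n=0: pose=(8,0,E); sL=24/101, sR=120/541; mL=-864/54641, mR=19044/54641; mL+mR=180/541 → advance +1; mR−mL=19908/54641 → turn +1·90°
n=1: pose=(9,0,N); sL=15/58, sR=30/137; mL=-315/7946, mR=2925/7946; mL+mR=45/137 → advance +1; mR−mL=1620/3973 → turn +1·90°
n=2: pose=(9,1,W); sL=120/481, sR=120/449; mL=3840/215969, mR=82740/215969; mL+mR=180/449 → advance +1; mR−mL=78900/215969 → turn +1·90°
n=3: pose=(8,1,S); sL=20/87, sR=60/221; mL=800/19227, mR=7030/19227; mL+mR=90/221 → advance +1; mR−mL=6230/19227 → turn +1·90°

0 24/101 120/541 -864/54641 19044/54641 8 0 E
1 15/58 30/137 -315/7946 2925/7946 9 0 N
2 120/481 120/449 3840/215969 82740/215969 9 1 W
3 20/87 60/221 800/19227 7030/19227 8 1 S
final 8 0 E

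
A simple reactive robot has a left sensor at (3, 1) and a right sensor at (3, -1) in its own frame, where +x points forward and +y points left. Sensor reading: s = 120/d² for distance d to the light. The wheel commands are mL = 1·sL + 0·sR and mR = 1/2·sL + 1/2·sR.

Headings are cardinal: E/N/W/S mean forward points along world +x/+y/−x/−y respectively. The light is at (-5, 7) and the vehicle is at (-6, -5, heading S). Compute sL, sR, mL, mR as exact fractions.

left sensor world pos  = (-5, -8); dL² = 225
right sensor world pos = (-7, -8); dR² = 229
sL = 120/225 = 8/15
sR = 120/229 = 120/229
mL = 1·sL + 0·sR = 8/15
mR = 1/2·sL + 1/2·sR = 1816/3435

8/15 120/229 8/15 1816/3435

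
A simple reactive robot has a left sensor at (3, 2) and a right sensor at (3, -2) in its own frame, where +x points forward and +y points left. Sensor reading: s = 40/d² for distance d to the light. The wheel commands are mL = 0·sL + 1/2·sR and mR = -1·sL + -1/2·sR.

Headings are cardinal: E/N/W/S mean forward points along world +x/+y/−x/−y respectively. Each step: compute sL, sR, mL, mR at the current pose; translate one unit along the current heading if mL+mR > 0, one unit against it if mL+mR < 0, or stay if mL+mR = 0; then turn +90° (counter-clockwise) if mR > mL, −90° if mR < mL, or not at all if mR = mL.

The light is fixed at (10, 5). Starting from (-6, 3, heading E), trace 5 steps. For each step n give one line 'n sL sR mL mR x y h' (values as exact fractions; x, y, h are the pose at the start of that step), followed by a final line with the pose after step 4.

n=0: pose=(-6,3,E); sL=40/169, sR=8/37; mL=4/37, mR=-2156/6253; mL+mR=-40/169 → advance -1; mR−mL=-2832/6253 → turn -1·90°
n=1: pose=(-7,3,S); sL=4/25, sR=20/193; mL=10/193, mR=-1022/4825; mL+mR=-4/25 → advance -1; mR−mL=-1272/4825 → turn -1·90°
n=2: pose=(-7,4,W); sL=40/409, sR=40/401; mL=20/401, mR=-24220/164009; mL+mR=-40/409 → advance -1; mR−mL=-32400/164009 → turn -1·90°
n=3: pose=(-6,4,N); sL=5/41, sR=1/5; mL=1/10, mR=-91/410; mL+mR=-5/41 → advance -1; mR−mL=-66/205 → turn -1·90°
n=4: pose=(-6,3,E); sL=40/169, sR=8/37; mL=4/37, mR=-2156/6253; mL+mR=-40/169 → advance -1; mR−mL=-2832/6253 → turn -1·90°

0 40/169 8/37 4/37 -2156/6253 -6 3 E
1 4/25 20/193 10/193 -1022/4825 -7 3 S
2 40/409 40/401 20/401 -24220/164009 -7 4 W
3 5/41 1/5 1/10 -91/410 -6 4 N
4 40/169 8/37 4/37 -2156/6253 -6 3 E
final -7 3 S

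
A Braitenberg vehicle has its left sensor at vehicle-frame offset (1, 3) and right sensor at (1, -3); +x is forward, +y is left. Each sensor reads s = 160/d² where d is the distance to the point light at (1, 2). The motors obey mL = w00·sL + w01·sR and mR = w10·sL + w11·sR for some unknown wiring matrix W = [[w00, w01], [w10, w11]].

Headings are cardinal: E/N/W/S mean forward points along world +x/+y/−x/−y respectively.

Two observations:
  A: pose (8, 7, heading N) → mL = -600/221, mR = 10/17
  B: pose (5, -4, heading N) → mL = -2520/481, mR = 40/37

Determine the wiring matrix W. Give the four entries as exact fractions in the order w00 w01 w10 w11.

obs A: pose=(8,7,N) → sL=40/13, sR=20/17, mL=-600/221, mR=10/17
obs B: pose=(5,-4,N) → sL=80/13, sR=80/37, mL=-2520/481, mR=40/37
sensor matrix S = [[40/13, 20/17], [80/13, 80/37]]; det S = -4800/8177
solve [mL_A; mL_B] = S·[w00; w01] and [mR_A; mR_B] = S·[w10; w11]:
  w00 = -1/2, w01 = -1, w10 = 0, w11 = 1/2

-1/2 -1 0 1/2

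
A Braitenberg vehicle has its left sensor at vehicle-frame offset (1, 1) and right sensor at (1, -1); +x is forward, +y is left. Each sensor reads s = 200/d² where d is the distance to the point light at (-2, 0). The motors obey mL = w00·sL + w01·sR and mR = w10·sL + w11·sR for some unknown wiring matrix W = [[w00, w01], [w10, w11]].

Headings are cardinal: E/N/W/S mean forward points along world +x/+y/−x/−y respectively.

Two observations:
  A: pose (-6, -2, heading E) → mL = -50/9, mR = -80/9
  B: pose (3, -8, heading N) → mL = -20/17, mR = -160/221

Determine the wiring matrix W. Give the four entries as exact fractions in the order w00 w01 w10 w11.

0 -1/2 -1 1

obs A: pose=(-6,-2,E) → sL=20, sR=100/9, mL=-50/9, mR=-80/9
obs B: pose=(3,-8,N) → sL=40/13, sR=40/17, mL=-20/17, mR=-160/221
sensor matrix S = [[20, 100/9], [40/13, 40/17]]; det S = 25600/1989
solve [mL_A; mL_B] = S·[w00; w01] and [mR_A; mR_B] = S·[w10; w11]:
  w00 = 0, w01 = -1/2, w10 = -1, w11 = 1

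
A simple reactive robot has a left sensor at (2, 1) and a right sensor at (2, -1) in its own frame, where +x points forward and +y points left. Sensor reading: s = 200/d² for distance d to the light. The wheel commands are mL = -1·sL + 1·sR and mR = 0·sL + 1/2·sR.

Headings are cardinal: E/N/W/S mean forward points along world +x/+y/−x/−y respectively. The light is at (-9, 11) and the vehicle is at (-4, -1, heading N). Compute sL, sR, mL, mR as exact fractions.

left sensor world pos  = (-5, 1); dL² = 116
right sensor world pos = (-3, 1); dR² = 136
sL = 200/116 = 50/29
sR = 200/136 = 25/17
mL = -1·sL + 1·sR = -125/493
mR = 0·sL + 1/2·sR = 25/34

50/29 25/17 -125/493 25/34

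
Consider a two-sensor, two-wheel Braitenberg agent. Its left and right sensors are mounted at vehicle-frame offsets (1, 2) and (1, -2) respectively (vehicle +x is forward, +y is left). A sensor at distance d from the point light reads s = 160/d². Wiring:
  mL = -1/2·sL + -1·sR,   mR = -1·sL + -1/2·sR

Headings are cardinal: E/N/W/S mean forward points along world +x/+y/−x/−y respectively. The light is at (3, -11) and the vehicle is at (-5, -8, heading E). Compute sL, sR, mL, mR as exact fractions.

left sensor world pos  = (-4, -6); dL² = 74
right sensor world pos = (-4, -10); dR² = 50
sL = 160/74 = 80/37
sR = 160/50 = 16/5
mL = -1/2·sL + -1·sR = -792/185
mR = -1·sL + -1/2·sR = -696/185

80/37 16/5 -792/185 -696/185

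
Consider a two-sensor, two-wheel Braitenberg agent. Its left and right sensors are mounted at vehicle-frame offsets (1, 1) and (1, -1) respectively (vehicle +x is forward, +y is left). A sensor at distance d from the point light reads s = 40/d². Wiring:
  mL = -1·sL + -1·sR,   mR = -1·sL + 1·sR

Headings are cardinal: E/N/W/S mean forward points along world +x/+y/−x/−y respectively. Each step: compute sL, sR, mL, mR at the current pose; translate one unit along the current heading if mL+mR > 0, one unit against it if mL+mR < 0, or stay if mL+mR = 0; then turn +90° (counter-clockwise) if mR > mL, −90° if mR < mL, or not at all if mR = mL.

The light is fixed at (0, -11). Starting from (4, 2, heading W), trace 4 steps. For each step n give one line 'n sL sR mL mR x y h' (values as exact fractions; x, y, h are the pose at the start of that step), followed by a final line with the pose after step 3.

0 40/153 8/41 -2864/6273 -416/6273 4 2 W
1 2/9 1/4 -17/36 1/36 5 2 S
2 40/261 8/41 -3728/10701 448/10701 5 3 E
3 20/117 4/25 -968/2925 -32/2925 4 3 N
final 4 2 W

n=0: pose=(4,2,W); sL=40/153, sR=8/41; mL=-2864/6273, mR=-416/6273; mL+mR=-80/153 → advance -1; mR−mL=16/41 → turn +1·90°
n=1: pose=(5,2,S); sL=2/9, sR=1/4; mL=-17/36, mR=1/36; mL+mR=-4/9 → advance -1; mR−mL=1/2 → turn +1·90°
n=2: pose=(5,3,E); sL=40/261, sR=8/41; mL=-3728/10701, mR=448/10701; mL+mR=-80/261 → advance -1; mR−mL=16/41 → turn +1·90°
n=3: pose=(4,3,N); sL=20/117, sR=4/25; mL=-968/2925, mR=-32/2925; mL+mR=-40/117 → advance -1; mR−mL=8/25 → turn +1·90°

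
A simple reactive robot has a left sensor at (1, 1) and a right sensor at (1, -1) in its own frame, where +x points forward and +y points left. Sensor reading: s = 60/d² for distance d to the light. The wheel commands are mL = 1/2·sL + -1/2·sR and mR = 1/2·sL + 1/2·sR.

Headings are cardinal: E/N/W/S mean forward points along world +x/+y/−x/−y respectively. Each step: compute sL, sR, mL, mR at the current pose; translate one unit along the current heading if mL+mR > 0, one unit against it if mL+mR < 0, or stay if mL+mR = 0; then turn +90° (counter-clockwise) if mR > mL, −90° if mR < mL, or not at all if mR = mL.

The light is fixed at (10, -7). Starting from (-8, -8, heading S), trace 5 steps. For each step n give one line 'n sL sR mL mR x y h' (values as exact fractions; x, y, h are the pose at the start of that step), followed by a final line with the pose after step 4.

n=0: pose=(-8,-8,S); sL=60/293, sR=12/73; mL=432/21389, mR=3948/21389; mL+mR=60/293 → advance +1; mR−mL=12/73 → turn +1·90°
n=1: pose=(-8,-9,E); sL=6/29, sR=30/149; mL=12/4321, mR=882/4321; mL+mR=6/29 → advance +1; mR−mL=30/149 → turn +1·90°
n=2: pose=(-7,-9,N); sL=12/65, sR=60/257; mL=-408/16705, mR=3492/16705; mL+mR=12/65 → advance +1; mR−mL=60/257 → turn +1·90°
n=3: pose=(-7,-8,W); sL=15/82, sR=5/27; mL=-5/4428, mR=815/4428; mL+mR=15/82 → advance +1; mR−mL=5/27 → turn +1·90°
n=4: pose=(-8,-8,S); sL=60/293, sR=12/73; mL=432/21389, mR=3948/21389; mL+mR=60/293 → advance +1; mR−mL=12/73 → turn +1·90°

0 60/293 12/73 432/21389 3948/21389 -8 -8 S
1 6/29 30/149 12/4321 882/4321 -8 -9 E
2 12/65 60/257 -408/16705 3492/16705 -7 -9 N
3 15/82 5/27 -5/4428 815/4428 -7 -8 W
4 60/293 12/73 432/21389 3948/21389 -8 -8 S
final -8 -9 E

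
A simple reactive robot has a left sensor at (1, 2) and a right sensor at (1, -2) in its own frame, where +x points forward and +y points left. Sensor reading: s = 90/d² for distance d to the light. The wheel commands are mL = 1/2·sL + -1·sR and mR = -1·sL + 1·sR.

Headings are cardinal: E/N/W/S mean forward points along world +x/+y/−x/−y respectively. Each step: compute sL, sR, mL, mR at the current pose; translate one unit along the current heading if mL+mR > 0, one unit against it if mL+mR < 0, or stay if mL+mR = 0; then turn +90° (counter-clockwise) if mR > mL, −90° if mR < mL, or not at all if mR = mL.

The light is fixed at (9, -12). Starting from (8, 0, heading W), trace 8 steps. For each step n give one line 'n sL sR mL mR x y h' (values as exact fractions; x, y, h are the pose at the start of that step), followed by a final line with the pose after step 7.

n=0: pose=(8,0,W); sL=45/52, sR=9/20; mL=-9/520, mR=-27/65; mL+mR=-45/104 → advance -1; mR−mL=-207/520 → turn -1·90°
n=1: pose=(9,0,N); sL=90/173, sR=90/173; mL=-45/173, mR=0; mL+mR=-45/173 → advance -1; mR−mL=45/173 → turn +1·90°
n=2: pose=(9,-1,W); sL=45/41, sR=9/17; mL=27/1394, mR=-396/697; mL+mR=-45/82 → advance -1; mR−mL=-819/1394 → turn -1·90°
n=3: pose=(10,-1,N); sL=18/29, sR=10/17; mL=-137/493, mR=-16/493; mL+mR=-9/29 → advance -1; mR−mL=121/493 → turn +1·90°
n=4: pose=(10,-2,W); sL=45/32, sR=5/8; mL=5/64, mR=-25/32; mL+mR=-45/64 → advance -1; mR−mL=-55/64 → turn -1·90°
n=5: pose=(11,-2,N); sL=90/121, sR=90/137; mL=-4725/16577, mR=-1440/16577; mL+mR=-45/121 → advance -1; mR−mL=3285/16577 → turn +1·90°
n=6: pose=(11,-3,W); sL=9/5, sR=45/61; mL=99/610, mR=-324/305; mL+mR=-9/10 → advance -1; mR−mL=-747/610 → turn -1·90°
n=7: pose=(12,-3,N); sL=90/101, sR=18/25; mL=-693/2525, mR=-432/2525; mL+mR=-45/101 → advance -1; mR−mL=261/2525 → turn +1·90°

0 45/52 9/20 -9/520 -27/65 8 0 W
1 90/173 90/173 -45/173 0 9 0 N
2 45/41 9/17 27/1394 -396/697 9 -1 W
3 18/29 10/17 -137/493 -16/493 10 -1 N
4 45/32 5/8 5/64 -25/32 10 -2 W
5 90/121 90/137 -4725/16577 -1440/16577 11 -2 N
6 9/5 45/61 99/610 -324/305 11 -3 W
7 90/101 18/25 -693/2525 -432/2525 12 -3 N
final 12 -4 W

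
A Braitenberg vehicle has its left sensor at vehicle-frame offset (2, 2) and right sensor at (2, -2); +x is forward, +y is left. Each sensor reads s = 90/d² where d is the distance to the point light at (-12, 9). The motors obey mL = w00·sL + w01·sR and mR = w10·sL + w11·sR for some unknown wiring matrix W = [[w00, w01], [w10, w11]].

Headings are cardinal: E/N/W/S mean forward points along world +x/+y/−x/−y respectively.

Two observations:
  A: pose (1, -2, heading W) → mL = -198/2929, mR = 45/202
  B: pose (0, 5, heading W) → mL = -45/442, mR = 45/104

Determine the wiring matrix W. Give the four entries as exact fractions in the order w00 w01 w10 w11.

obs A: pose=(1,-2,W) → sL=9/29, sR=45/101, mL=-198/2929, mR=45/202
obs B: pose=(0,5,W) → sL=45/68, sR=45/52, mL=-45/442, mR=45/104
sensor matrix S = [[9/29, 45/101], [45/68, 45/52]]; det S = -17010/647309
solve [mL_A; mL_B] = S·[w00; w01] and [mR_A; mR_B] = S·[w10; w11]:
  w00 = 1/2, w01 = -1/2, w10 = 0, w11 = 1/2

1/2 -1/2 0 1/2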